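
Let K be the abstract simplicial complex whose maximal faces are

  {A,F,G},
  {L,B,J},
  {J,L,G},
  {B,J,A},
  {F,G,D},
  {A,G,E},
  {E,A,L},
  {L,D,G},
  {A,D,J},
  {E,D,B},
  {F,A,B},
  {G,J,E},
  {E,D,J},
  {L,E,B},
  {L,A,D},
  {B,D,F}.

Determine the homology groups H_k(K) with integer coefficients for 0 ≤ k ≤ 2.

H_0 ≅ Z,  H_1 ≅ Z^2,  H_2 ≅ Z.

We work with the vertex ordering A < B < D < E < F < G < J < L. The simplices of K, each written with vertices in increasing order, are:

  0-simplices (8): A, B, D, E, F, G, J, L
  1-simplices (24): AB, AD, AE, AF, AG, AJ, AL, BD, BE, BF, BJ, BL, DE, DF, DG, DJ, DL, EG, EJ, EL, FG, GJ, GL, JL
  2-simplices (16): ABF, ABJ, ADJ, ADL, AEG, AEL, AFG, BDE, BDF, BEL, BJL, DEJ, DFG, DGL, EGJ, GJL

so the chain groups are C_0 ≅ Z^8, C_1 ≅ Z^24, C_2 ≅ Z^16.

∂_1: C_1 → C_0 sends each edge [p,q] (with p < q) to q − p.
This gives a 8×24 integer matrix of rank 7; reducing to Smith normal form yields diagonal entries (1,1,1,1,1,1,1).

Boundary ∂_2: C_2 → C_1 maps a triangle to the signed sum of its edges. For instance
  ∂AEL = EL − AL + AE,
  ∂EGJ = GJ − EJ + EG.
The resulting 24×16 matrix has rank 15, and its Smith normal form has invariant factors (1,1,1,1,1,1,1,1,1,1,1,1,1,1,1).

Reading off H_k = ker ∂_k / im ∂_{k+1}:

  H_0: rank C_0 − rank ∂_1 = 8 − 7 = 1, and the invariant factors of ∂_1 are all 1, so H_0 = Z.
  H_1: rank ker ∂_1 − rank ∂_2 = (24 − 7) − 15 = 2, and the invariant factors of ∂_2 are all 1, so H_1 = Z^2.
  H_2: rank ker ∂_2 − rank ∂_3 = (16 − 15) − 0 = 1, and there is no ∂_3, so H_2 = Z.

As a check, the Euler characteristic is 8 − 24 + 16 = 0, which agrees with 1 − 2 + 1 = 0.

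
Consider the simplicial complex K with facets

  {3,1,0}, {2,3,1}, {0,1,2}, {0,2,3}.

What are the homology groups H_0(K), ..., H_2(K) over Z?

H_0 ≅ Z,  H_1 = 0,  H_2 ≅ Z.

Fix the vertex order 0 < 1 < 2 < 3 and write every simplex with vertices in increasing order. Then dim K = 2 and the simplices of K are:

  0-simplices (4): [0], [1], [2], [3]
  1-simplices (6): [0,1], [0,2], [0,3], [1,2], [1,3], [2,3]
  2-simplices (4): [0,1,2], [0,1,3], [0,2,3], [1,2,3]

giving chain groups C_0 ≅ Z^4, C_1 ≅ Z^6, C_2 ≅ Z^4.

Boundary ∂_1: C_1 → C_0 is given by ∂[p,q] = [q] − [p]. For instance
  ∂[0,1] = [1] − [0].
This gives a 4×6 integer matrix of rank 3; reducing to Smith normal form yields diagonal entries (1,1,1).

Boundary ∂_2: C_2 → C_1 acts by ∂[p,q,r] = [q,r] − [p,r] + [p,q]. For instance
  ∂[0,1,2] = [1,2] − [0,2] + [0,1],
  ∂[0,2,3] = [2,3] − [0,3] + [0,2].
The 6×4 boundary matrix has rank 3 and Smith normal form diag(1,1,1).

From H_k ≅ ker(∂_k) / im(∂_{k+1}) we obtain:

  H_0: rank C_0 − rank ∂_1 = 4 − 3 = 1, and the invariant factors of ∂_1 are all 1, so H_0 = Z.
  H_1: rank ker ∂_1 − rank ∂_2 = (6 − 3) − 3 = 0, and the invariant factors of ∂_2 are all 1, so H_1 = 0.
  H_2: rank ker ∂_2 − rank ∂_3 = (4 − 3) − 0 = 1, and there is no ∂_3, so H_2 = Z.

(K is a triangulation of the 2-sphere S^2.)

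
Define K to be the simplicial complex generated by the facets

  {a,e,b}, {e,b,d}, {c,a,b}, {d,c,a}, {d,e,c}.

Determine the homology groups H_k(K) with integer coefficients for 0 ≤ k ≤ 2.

Fix the vertex order a < b < c < d < e and write every simplex with vertices in increasing order. Then dim K = 2 and the simplices of K are:

  0-simplices (5): a, b, c, d, e
  1-simplices (10): ab, ac, ad, ae, bc, bd, be, cd, ce, de
  2-simplices (5): abc, abe, acd, bde, cde

giving chain groups C_0 ≅ Z^5, C_1 ≅ Z^10, C_2 ≅ Z^5.

Boundary ∂_1: C_1 → C_0 is given by ∂[p,q] = [q] − [p]. For instance
  ∂ab = b − a.
As a 5×10 matrix over Z this has rank 4, with invariant factors (1,1,1,1).

The boundary map ∂_2: C_2 → C_1 sends each 2-simplex [p,q,r] to [q,r] − [p,r] + [p,q]. For instance
  ∂abe = be − ae + ab,
  ∂cde = de − ce + cd.
As a 10×5 matrix over Z this has rank 5, with invariant factors (1,1,1,1,1).

Computing H_k = (kernel of ∂_k) / (image of ∂_{k+1}):

  H_0: rank C_0 − rank ∂_1 = 5 − 4 = 1, and the invariant factors of ∂_1 are all 1, so H_0 ≅ Z.
  H_1: rank ker ∂_1 − rank ∂_2 = (10 − 4) − 5 = 1, and the invariant factors of ∂_2 are all 1, so H_1 ≅ Z.
  H_2: rank ker ∂_2 − rank ∂_3 = (5 − 5) − 0 = 0, and there is no ∂_3, so H_2 ≅ 0.

H_0 = Z,  H_1 = Z,  H_2 = 0.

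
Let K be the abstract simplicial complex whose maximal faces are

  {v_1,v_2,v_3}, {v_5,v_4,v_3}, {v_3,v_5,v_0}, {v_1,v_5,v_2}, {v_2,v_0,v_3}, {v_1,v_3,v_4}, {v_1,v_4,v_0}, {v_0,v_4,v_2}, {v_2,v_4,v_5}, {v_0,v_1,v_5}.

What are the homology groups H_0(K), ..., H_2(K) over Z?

Order the vertices as v_0 < v_1 < v_2 < v_3 < v_4 < v_5. Listing each simplex with vertices in this order, K has dimension 2 with simplices:

  0-simplices (6): [v_0], [v_1], [v_2], [v_3], [v_4], [v_5]
  1-simplices (15): (15 of them)
  2-simplices (10): [v_0,v_1,v_4], [v_0,v_1,v_5], [v_0,v_2,v_3], [v_0,v_2,v_4], [v_0,v_3,v_5], [v_1,v_2,v_3], [v_1,v_2,v_5], [v_1,v_3,v_4], [v_2,v_4,v_5], [v_3,v_4,v_5]

so the chain groups are C_0 ≅ Z^6, C_1 ≅ Z^15, C_2 ≅ Z^10.

The boundary map ∂_1: C_1 → C_0 maps an edge to its endpoints' difference, ∂[p,q] = q − p.
The 6×15 boundary matrix has rank 5 and Smith normal form diag(1,1,1,1,1).

The boundary map ∂_2: C_2 → C_1 maps a triangle to the signed sum of its edges. For instance
  ∂[v_0,v_3,v_5] = [v_3,v_5] − [v_0,v_5] + [v_0,v_3],
  ∂[v_1,v_2,v_3] = [v_2,v_3] − [v_1,v_3] + [v_1,v_2].
As a 15×10 matrix over Z this has rank 10, with invariant factors (1,1,1,1,1,1,1,1,1,2).

Now H_k = ker ∂_k / im ∂_{k+1}, so:

  H_0: rank C_0 − rank ∂_1 = 6 − 5 = 1, and the invariant factors of ∂_1 are all 1, so H_0 = Z.
  H_1: rank ker ∂_1 − rank ∂_2 = (15 − 5) − 10 = 0, and ∂_2 has invariant factor 2 > 1, so H_1 = Z/2.
  H_2: rank ker ∂_2 − rank ∂_3 = (10 − 10) − 0 = 0, and there is no ∂_3, so H_2 = 0.

H_0 = Z,  H_1 = Z/2,  H_2 = 0.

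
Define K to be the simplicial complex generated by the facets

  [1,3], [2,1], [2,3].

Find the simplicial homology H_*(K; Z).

Order the vertices as 1 < 2 < 3. Listing each simplex with vertices in this order, K has dimension 1 with simplices:

  0-simplices (3): [1], [2], [3]
  1-simplices (3): [1,2], [1,3], [2,3]

Hence C_0 ≅ Z^3, C_1 ≅ Z^3.

Boundary ∂_1: C_1 → C_0 is given by ∂[p,q] = [q] − [p].
The 3×3 boundary matrix has rank 2 and Smith normal form diag(1,1).

Now H_k = ker ∂_k / im ∂_{k+1}, so:

  H_0: rank C_0 − rank ∂_1 = 3 − 2 = 1, and the invariant factors of ∂_1 are all 1, so H_0 = Z.
  H_1: rank ker ∂_1 − rank ∂_2 = (3 − 2) − 0 = 1, and there is no ∂_2, so H_1 = Z.

As a check, the Euler characteristic is 3 − 3 = 0, which agrees with 1 − 1 = 0.
(K is a triangulation of the circle S^1.)

H_0 ≅ Z,  H_1 ≅ Z.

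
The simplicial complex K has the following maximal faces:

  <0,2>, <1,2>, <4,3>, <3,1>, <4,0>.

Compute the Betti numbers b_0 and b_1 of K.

b_0 = 1, b_1 = 1.

Order the vertices as 0 < 1 < 2 < 3 < 4. Listing each simplex with vertices in this order, K has dimension 1 with simplices:

  0-simplices (5): [0], [1], [2], [3], [4]
  1-simplices (5): [0,2], [0,4], [1,2], [1,3], [3,4]

giving chain groups C_0 ≅ Z^5, C_1 ≅ Z^5.

The boundary map ∂_1: C_1 → C_0 maps an edge to its endpoints' difference, ∂[p,q] = q − p. For instance
  ∂[1,3] = [3] − [1].
The resulting 5×5 matrix has rank 4, and its Smith normal form has invariant factors (1,1,1,1).

Computing H_k = (kernel of ∂_k) / (image of ∂_{k+1}):

  H_0: rank C_0 − rank ∂_1 = 5 − 4 = 1, and the invariant factors of ∂_1 are all 1, so H_0 = Z.
  H_1: rank ker ∂_1 − rank ∂_2 = (5 − 4) − 0 = 1, and there is no ∂_2, so H_1 = Z.

(K is a triangulation of the circle S^1.)

Hence the Betti numbers are b_0 = 1, b_1 = 1.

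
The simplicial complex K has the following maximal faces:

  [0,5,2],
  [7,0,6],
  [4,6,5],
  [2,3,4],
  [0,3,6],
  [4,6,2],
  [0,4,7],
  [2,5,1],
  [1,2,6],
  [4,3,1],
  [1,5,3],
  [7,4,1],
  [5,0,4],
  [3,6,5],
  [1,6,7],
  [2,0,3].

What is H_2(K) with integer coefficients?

H_2 = Z.

We work with the vertex ordering 0 < 1 < 2 < 3 < 4 < 5 < 6 < 7. The simplices of K, each written with vertices in increasing order, are:

  0-simplices (8): [0], [1], [2], [3], [4], [5], [6], [7]
  1-simplices (24): (24 of them)
  2-simplices (16): [0,2,3], [0,2,5], [0,3,6], [0,4,5], [0,4,7], [0,6,7], [1,2,5], [1,2,6], [1,3,4], [1,3,5], [1,4,7], [1,6,7], [2,3,4], [2,4,6], [3,5,6], [4,5,6]

so the chain groups are C_0 ≅ Z^8, C_1 ≅ Z^24, C_2 ≅ Z^16.

Boundary ∂_1: C_1 → C_0 maps an edge to its endpoints' difference, ∂[p,q] = q − p.
The 8×24 boundary matrix has rank 7 and Smith normal form diag(1,1,1,1,1,1,1).

∂_2: C_2 → C_1 maps a triangle to the signed sum of its edges. For instance
  ∂[0,4,7] = [4,7] − [0,7] + [0,4],
  ∂[0,6,7] = [6,7] − [0,7] + [0,6].
As a 24×16 matrix over Z this has rank 15, with invariant factors (1,1,1,1,1,1,1,1,1,1,1,1,1,1,1).

Now H_k = ker ∂_k / im ∂_{k+1}, so:

  H_2: rank ker ∂_2 − rank ∂_3 = (16 − 15) − 0 = 1, and there is no ∂_3, so H_2 ≅ Z.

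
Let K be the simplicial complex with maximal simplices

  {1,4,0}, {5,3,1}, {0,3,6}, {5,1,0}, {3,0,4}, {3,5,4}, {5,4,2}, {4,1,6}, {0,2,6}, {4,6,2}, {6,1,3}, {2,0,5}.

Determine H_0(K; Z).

H_0 = Z.

K has 7 vertices, 18 edges, 12 triangles.
rank ∂_0 = 0, rank ∂_1 = 6 ⇒ b_0 = 7 − 0 − 6 = 1; all invariant factors of ∂_1 are 1 so no torsion. So H_0 = Z.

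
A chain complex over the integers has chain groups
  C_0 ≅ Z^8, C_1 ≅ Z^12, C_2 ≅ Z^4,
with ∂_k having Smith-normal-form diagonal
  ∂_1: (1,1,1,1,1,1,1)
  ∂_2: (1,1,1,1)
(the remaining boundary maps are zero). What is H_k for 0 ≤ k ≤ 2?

H_0 ≅ Z,  H_1 ≅ Z,  H_2 = 0.

H_0: b_0 = 8 − 0 − 7 = 1; torsion from ∂_1 factors > 1: none. So H_0 ≅ Z.
H_1: b_1 = 12 − 7 − 4 = 1; torsion from ∂_2 factors > 1: none. So H_1 ≅ Z.
H_2: b_2 = 4 − 4 − 0 = 0; torsion from ∂_3 factors > 1: none. So H_2 ≅ 0.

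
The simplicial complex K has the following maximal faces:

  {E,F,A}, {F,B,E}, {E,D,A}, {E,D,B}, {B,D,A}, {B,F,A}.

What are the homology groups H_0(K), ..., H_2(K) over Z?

H_0 = Z,  H_1 = 0,  H_2 = Z.

Take the total order A < B < D < E < F on the vertex set. Then K (dimension 2) consists of the simplices:

  0-simplices (5): A, B, D, E, F
  1-simplices (9): AB, AD, AE, AF, BD, BE, BF, DE, EF
  2-simplices (6): ABD, ABF, ADE, AEF, BDE, BEF

so the chain groups are C_0 ≅ Z^5, C_1 ≅ Z^9, C_2 ≅ Z^6.

∂_1: C_1 → C_0 is given by ∂[p,q] = [q] − [p].
The resulting 5×9 matrix has rank 4, and its Smith normal form has invariant factors (1,1,1,1).

∂_2: C_2 → C_1 acts by ∂[p,q,r] = [q,r] − [p,r] + [p,q]. For instance
  ∂ADE = DE − AE + AD,
  ∂BEF = EF − BF + BE.
As a 9×6 matrix over Z this has rank 5, with invariant factors (1,1,1,1,1).

Now H_k = ker ∂_k / im ∂_{k+1}, so:

  H_0: rank C_0 − rank ∂_1 = 5 − 4 = 1, and the invariant factors of ∂_1 are all 1, so H_0 ≅ Z.
  H_1: rank ker ∂_1 − rank ∂_2 = (9 − 4) − 5 = 0, and the invariant factors of ∂_2 are all 1, so H_1 ≅ 0.
  H_2: rank ker ∂_2 − rank ∂_3 = (6 − 5) − 0 = 1, and there is no ∂_3, so H_2 ≅ Z.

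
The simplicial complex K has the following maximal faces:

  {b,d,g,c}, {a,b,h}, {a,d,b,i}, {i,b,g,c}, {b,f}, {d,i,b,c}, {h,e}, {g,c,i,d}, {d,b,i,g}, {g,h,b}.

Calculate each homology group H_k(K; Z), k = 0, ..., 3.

H_0 ≅ Z,  H_1 = 0,  H_2 = 0,  H_3 ≅ Z.

K has 9 vertices, 18 edges, 15 triangles, 6 3-simplices.
rank ∂_0 = 0, rank ∂_1 = 8 ⇒ b_0 = 9 − 0 − 8 = 1; all invariant factors of ∂_1 are 1 so no torsion. So H_0 = Z.
rank ∂_1 = 8, rank ∂_2 = 10 ⇒ b_1 = 18 − 8 − 10 = 0; all invariant factors of ∂_2 are 1 so no torsion. So H_1 = 0.
rank ∂_2 = 10, rank ∂_3 = 5 ⇒ b_2 = 15 − 10 − 5 = 0; all invariant factors of ∂_3 are 1 so no torsion. So H_2 = 0.
rank ∂_3 = 5, rank ∂_4 = 0 ⇒ b_3 = 6 − 5 − 0 = 1. So H_3 = Z.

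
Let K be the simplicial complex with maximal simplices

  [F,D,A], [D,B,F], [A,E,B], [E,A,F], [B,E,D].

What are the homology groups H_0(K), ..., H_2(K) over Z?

H_0 ≅ Z,  H_1 ≅ Z,  H_2 = 0.

Take the total order A < B < D < E < F on the vertex set. Then K (dimension 2) consists of the simplices:

  0-simplices (5): A, B, D, E, F
  1-simplices (10): AB, AD, AE, AF, BD, BE, BF, DE, DF, EF
  2-simplices (5): ABE, ADF, AEF, BDE, BDF

Hence C_0 ≅ Z^5, C_1 ≅ Z^10, C_2 ≅ Z^5.

The boundary map ∂_1: C_1 → C_0 maps an edge to its endpoints' difference, ∂[p,q] = q − p.
The resulting 5×10 matrix has rank 4, and its Smith normal form has invariant factors (1,1,1,1).

∂_2: C_2 → C_1 sends each 2-simplex [p,q,r] to [q,r] − [p,r] + [p,q]. For instance
  ∂AEF = EF − AF + AE,
  ∂BDE = DE − BE + BD.
The 10×5 boundary matrix has rank 5 and Smith normal form diag(1,1,1,1,1).

Reading off H_k = ker ∂_k / im ∂_{k+1}:

  H_0: rank C_0 − rank ∂_1 = 5 − 4 = 1, and the invariant factors of ∂_1 are all 1, so H_0 = Z.
  H_1: rank ker ∂_1 − rank ∂_2 = (10 − 4) − 5 = 1, and the invariant factors of ∂_2 are all 1, so H_1 = Z.
  H_2: rank ker ∂_2 − rank ∂_3 = (5 − 5) − 0 = 0, and there is no ∂_3, so H_2 = 0.

As a check, the Euler characteristic is 5 − 10 + 5 = 0, which agrees with 1 − 1 + 0 = 0.
(K is a triangulation of the Möbius band.)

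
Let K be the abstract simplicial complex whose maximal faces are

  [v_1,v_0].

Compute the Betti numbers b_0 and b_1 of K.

Fix the vertex order v_0 < v_1 and write every simplex with vertices in increasing order. Then dim K = 1 and the simplices of K are:

  0-simplices (2): [v_0], [v_1]
  1-simplices (1): [v_0,v_1]

so the chain groups are C_0 ≅ Z^2, C_1 ≅ Z^1.

The boundary map ∂_1: C_1 → C_0 sends each edge [p,q] (with p < q) to q − p.
This gives a 2×1 integer matrix of rank 1; reducing to Smith normal form yields diagonal entries (1).

Reading off H_k = ker ∂_k / im ∂_{k+1}:

  H_0: rank C_0 − rank ∂_1 = 2 − 1 = 1, and the invariant factors of ∂_1 are all 1, so H_0 = Z.
  H_1: rank ker ∂_1 − rank ∂_2 = (1 − 1) − 0 = 0, and there is no ∂_2, so H_1 = 0.

As a check, the Euler characteristic is 2 − 1 = 1, which agrees with 1 − 0 = 1.
(K is a triangulation of the 1-simplex.)

Hence the Betti numbers are b_0 = 1, b_1 = 0.

b_0 = 1, b_1 = 0.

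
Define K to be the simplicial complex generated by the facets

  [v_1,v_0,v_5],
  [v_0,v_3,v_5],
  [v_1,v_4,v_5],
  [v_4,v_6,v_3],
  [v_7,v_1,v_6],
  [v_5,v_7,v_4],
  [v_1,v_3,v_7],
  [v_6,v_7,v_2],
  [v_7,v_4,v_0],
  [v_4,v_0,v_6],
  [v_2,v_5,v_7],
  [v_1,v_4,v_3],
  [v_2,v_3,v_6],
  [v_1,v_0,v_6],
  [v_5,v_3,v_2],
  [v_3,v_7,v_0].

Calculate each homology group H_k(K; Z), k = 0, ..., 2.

H_0 ≅ Z,  H_1 ≅ Z^2,  H_2 ≅ Z.

Take the total order v_0 < v_1 < v_2 < v_3 < v_4 < v_5 < v_6 < v_7 on the vertex set. Then K (dimension 2) consists of the simplices:

  0-simplices (8): [v_0], [v_1], [v_2], [v_3], [v_4], [v_5], [v_6], [v_7]
  1-simplices (24): (24 of them)
  2-simplices (16): (16 of them)

Hence C_0 ≅ Z^8, C_1 ≅ Z^24, C_2 ≅ Z^16.

Boundary ∂_1: C_1 → C_0 maps an edge to its endpoints' difference, ∂[p,q] = q − p. For instance
  ∂[v_3,v_4] = [v_4] − [v_3].
This gives a 8×24 integer matrix of rank 7; reducing to Smith normal form yields diagonal entries (1,1,1,1,1,1,1).

∂_2: C_2 → C_1 acts by ∂[p,q,r] = [q,r] − [p,r] + [p,q]. For instance
  ∂[v_1,v_6,v_7] = [v_6,v_7] − [v_1,v_7] + [v_1,v_6],
  ∂[v_2,v_3,v_5] = [v_3,v_5] − [v_2,v_5] + [v_2,v_3].
The resulting 24×16 matrix has rank 15, and its Smith normal form has invariant factors (1,1,1,1,1,1,1,1,1,1,1,1,1,1,1).

Now H_k = ker ∂_k / im ∂_{k+1}, so:

  H_0: rank C_0 − rank ∂_1 = 8 − 7 = 1, and the invariant factors of ∂_1 are all 1, so H_0 = Z.
  H_1: rank ker ∂_1 − rank ∂_2 = (24 − 7) − 15 = 2, and the invariant factors of ∂_2 are all 1, so H_1 = Z^2.
  H_2: rank ker ∂_2 − rank ∂_3 = (16 − 15) − 0 = 1, and there is no ∂_3, so H_2 = Z.

As a check, the Euler characteristic is 8 − 24 + 16 = 0, which agrees with 1 − 2 + 1 = 0.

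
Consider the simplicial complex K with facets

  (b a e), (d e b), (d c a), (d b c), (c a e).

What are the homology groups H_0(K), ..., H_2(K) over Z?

H_0 ≅ Z,  H_1 ≅ Z,  H_2 = 0.

Fix the vertex order a < b < c < d < e and write every simplex with vertices in increasing order. Then dim K = 2 and the simplices of K are:

  0-simplices (5): a, b, c, d, e
  1-simplices (10): ab, ac, ad, ae, bc, bd, be, cd, ce, de
  2-simplices (5): abe, acd, ace, bcd, bde

Hence C_0 ≅ Z^5, C_1 ≅ Z^10, C_2 ≅ Z^5.

∂_1: C_1 → C_0 sends each edge [p,q] (with p < q) to q − p.
The 5×10 boundary matrix has rank 4 and Smith normal form diag(1,1,1,1).

The boundary map ∂_2: C_2 → C_1 maps a triangle to the signed sum of its edges. For instance
  ∂acd = cd − ad + ac,
  ∂bde = de − be + bd.
As a 10×5 matrix over Z this has rank 5, with invariant factors (1,1,1,1,1).

Now H_k = ker ∂_k / im ∂_{k+1}, so:

  H_0: rank C_0 − rank ∂_1 = 5 − 4 = 1, and the invariant factors of ∂_1 are all 1, so H_0 = Z.
  H_1: rank ker ∂_1 − rank ∂_2 = (10 − 4) − 5 = 1, and the invariant factors of ∂_2 are all 1, so H_1 = Z.
  H_2: rank ker ∂_2 − rank ∂_3 = (5 − 5) − 0 = 0, and there is no ∂_3, so H_2 = 0.

As a check, the Euler characteristic is 5 − 10 + 5 = 0, which agrees with 1 − 1 + 0 = 0.
(K is a triangulation of the Möbius band.)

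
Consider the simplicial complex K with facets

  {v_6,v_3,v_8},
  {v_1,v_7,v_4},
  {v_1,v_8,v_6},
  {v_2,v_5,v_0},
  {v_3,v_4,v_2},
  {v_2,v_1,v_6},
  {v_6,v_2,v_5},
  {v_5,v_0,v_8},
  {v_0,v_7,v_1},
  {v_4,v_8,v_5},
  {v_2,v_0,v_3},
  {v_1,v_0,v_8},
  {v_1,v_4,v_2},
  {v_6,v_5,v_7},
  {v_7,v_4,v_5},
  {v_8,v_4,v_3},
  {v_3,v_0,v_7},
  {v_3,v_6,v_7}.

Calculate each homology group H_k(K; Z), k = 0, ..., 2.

H_0 ≅ Z,  H_1 ≅ Z^2,  H_2 ≅ Z.

We work with the vertex ordering v_0 < v_1 < v_2 < v_3 < v_4 < v_5 < v_6 < v_7 < v_8. The simplices of K, each written with vertices in increasing order, are:

  0-simplices (9): [v_0], [v_1], [v_2], [v_3], [v_4], [v_5], [v_6], [v_7], [v_8]
  1-simplices (27): (27 of them)
  2-simplices (18): (18 of them)

giving chain groups C_0 ≅ Z^9, C_1 ≅ Z^27, C_2 ≅ Z^18.

Boundary ∂_1: C_1 → C_0 is given by ∂[p,q] = [q] − [p]. For instance
  ∂[v_5,v_6] = [v_6] − [v_5].
As a 9×27 matrix over Z this has rank 8, with invariant factors (1,1,1,1,1,1,1,1).

∂_2: C_2 → C_1 sends each 2-simplex [p,q,r] to [q,r] − [p,r] + [p,q]. For instance
  ∂[v_4,v_5,v_8] = [v_5,v_8] − [v_4,v_8] + [v_4,v_5],
  ∂[v_2,v_5,v_6] = [v_5,v_6] − [v_2,v_6] + [v_2,v_5].
The 27×18 boundary matrix has rank 17 and Smith normal form diag(1,1,1,1,1,1,1,1,1,1,1,1,1,1,1,1,1).

Reading off H_k = ker ∂_k / im ∂_{k+1}:

  H_0: rank C_0 − rank ∂_1 = 9 − 8 = 1, and the invariant factors of ∂_1 are all 1, so H_0 ≅ Z.
  H_1: rank ker ∂_1 − rank ∂_2 = (27 − 8) − 17 = 2, and the invariant factors of ∂_2 are all 1, so H_1 ≅ Z^2.
  H_2: rank ker ∂_2 − rank ∂_3 = (18 − 17) − 0 = 1, and there is no ∂_3, so H_2 ≅ Z.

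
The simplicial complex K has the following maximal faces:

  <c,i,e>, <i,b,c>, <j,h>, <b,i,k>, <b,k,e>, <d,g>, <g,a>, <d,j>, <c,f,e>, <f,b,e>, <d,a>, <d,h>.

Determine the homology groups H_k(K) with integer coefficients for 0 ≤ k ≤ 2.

We work with the vertex ordering a < b < c < d < e < f < g < h < i < j < k. The simplices of K, each written with vertices in increasing order, are:

  0-simplices (11): a, b, c, d, e, f, g, h, i, j, k
  1-simplices (18): ad, ag, bc, be, bf, bi, bk, ce, cf, ci, dg, dh, dj, ef, ei, ek, hj, ik
  2-simplices (6): bci, bef, bek, bik, cef, cei

giving chain groups C_0 ≅ Z^11, C_1 ≅ Z^18, C_2 ≅ Z^6.

∂_1: C_1 → C_0 sends each edge [p,q] (with p < q) to q − p. For instance
  ∂ef = f − e.
The 11×18 boundary matrix has rank 9 and Smith normal form diag(1,1,1,1,1,1,1,1,1).

Boundary ∂_2: C_2 → C_1 sends each 2-simplex [p,q,r] to [q,r] − [p,r] + [p,q]. For instance
  ∂bci = ci − bi + bc,
  ∂bik = ik − bk + bi.
The 18×6 boundary matrix has rank 6 and Smith normal form diag(1,1,1,1,1,1).

Computing H_k = (kernel of ∂_k) / (image of ∂_{k+1}):

  H_0: rank C_0 − rank ∂_1 = 11 − 9 = 2, and the invariant factors of ∂_1 are all 1, so H_0 = Z^2.
  H_1: rank ker ∂_1 − rank ∂_2 = (18 − 9) − 6 = 3, and the invariant factors of ∂_2 are all 1, so H_1 = Z^3.
  H_2: rank ker ∂_2 − rank ∂_3 = (6 − 6) − 0 = 0, and there is no ∂_3, so H_2 = 0.

(K is a triangulation of the disjoint union of the cylinder S^1 x I and a wedge of 2 circles.)

H_0 = Z^2,  H_1 = Z^3,  H_2 = 0.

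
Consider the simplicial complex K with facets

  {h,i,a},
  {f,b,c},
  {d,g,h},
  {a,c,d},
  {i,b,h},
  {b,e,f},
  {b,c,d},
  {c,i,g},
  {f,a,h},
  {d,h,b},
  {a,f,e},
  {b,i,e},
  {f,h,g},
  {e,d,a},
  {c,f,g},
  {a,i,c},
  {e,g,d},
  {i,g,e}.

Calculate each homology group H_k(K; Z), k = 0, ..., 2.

We work with the vertex ordering a < b < c < d < e < f < g < h < i. The simplices of K, each written with vertices in increasing order, are:

  0-simplices (9): a, b, c, d, e, f, g, h, i
  1-simplices (27): ac, ad, ae, af, ah, ai, bc, bd, be, bf, bh, bi, cd, cf, cg, ci, de, dg, dh, ef, eg, ei, fg, fh, gh, gi, hi
  2-simplices (18): acd, aci, ade, aef, afh, ahi, bcd, bcf, bdh, bef, bei, bhi, cfg, cgi, deg, dgh, egi, fgh

giving chain groups C_0 ≅ Z^9, C_1 ≅ Z^27, C_2 ≅ Z^18.

∂_1: C_1 → C_0 sends each edge [p,q] (with p < q) to q − p. For instance
  ∂hi = i − h.
As a 9×27 matrix over Z this has rank 8, with invariant factors (1,1,1,1,1,1,1,1).

The boundary map ∂_2: C_2 → C_1 acts by ∂[p,q,r] = [q,r] − [p,r] + [p,q]. For instance
  ∂bcf = cf − bf + bc,
  ∂fgh = gh − fh + fg.
The resulting 27×18 matrix has rank 17, and its Smith normal form has invariant factors (1,1,1,1,1,1,1,1,1,1,1,1,1,1,1,1,1).

From H_k ≅ ker(∂_k) / im(∂_{k+1}) we obtain:

  H_0: rank C_0 − rank ∂_1 = 9 − 8 = 1, and the invariant factors of ∂_1 are all 1, so H_0 ≅ Z.
  H_1: rank ker ∂_1 − rank ∂_2 = (27 − 8) − 17 = 2, and the invariant factors of ∂_2 are all 1, so H_1 ≅ Z^2.
  H_2: rank ker ∂_2 − rank ∂_3 = (18 − 17) − 0 = 1, and there is no ∂_3, so H_2 ≅ Z.

(K is a triangulation of the torus T^2.)

H_0 ≅ Z,  H_1 ≅ Z^2,  H_2 ≅ Z.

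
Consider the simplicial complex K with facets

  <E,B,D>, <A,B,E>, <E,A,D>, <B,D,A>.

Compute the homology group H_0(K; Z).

Order the vertices as A < B < D < E. Listing each simplex with vertices in this order, K has dimension 2 with simplices:

  0-simplices (4): A, B, D, E
  1-simplices (6): AB, AD, AE, BD, BE, DE
  2-simplices (4): ABD, ABE, ADE, BDE

giving chain groups C_0 ≅ Z^4, C_1 ≅ Z^6, C_2 ≅ Z^4.

The boundary map ∂_1: C_1 → C_0 sends each edge [p,q] (with p < q) to q − p. For instance
  ∂AB = B − A.
This gives a 4×6 integer matrix of rank 3; reducing to Smith normal form yields diagonal entries (1,1,1).

The boundary map ∂_2: C_2 → C_1 acts by ∂[p,q,r] = [q,r] − [p,r] + [p,q]. For instance
  ∂ADE = DE − AE + AD,
  ∂ABD = BD − AD + AB.
As a 6×4 matrix over Z this has rank 3, with invariant factors (1,1,1).

Reading off H_k = ker ∂_k / im ∂_{k+1}:

  H_0: rank C_0 − rank ∂_1 = 4 − 3 = 1, and the invariant factors of ∂_1 are all 1, so H_0 = Z.

H_0 ≅ Z.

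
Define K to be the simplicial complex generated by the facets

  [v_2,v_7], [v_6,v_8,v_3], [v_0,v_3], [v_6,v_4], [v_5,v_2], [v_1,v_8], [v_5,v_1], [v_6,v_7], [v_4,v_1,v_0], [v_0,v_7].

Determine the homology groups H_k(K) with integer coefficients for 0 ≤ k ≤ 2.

Fix the vertex order v_0 < v_1 < v_2 < v_3 < v_4 < v_5 < v_6 < v_7 < v_8 and write every simplex with vertices in increasing order. Then dim K = 2 and the simplices of K are:

  0-simplices (9): [v_0], [v_1], [v_2], [v_3], [v_4], [v_5], [v_6], [v_7], [v_8]
  1-simplices (14): [v_0,v_1], [v_0,v_3], [v_0,v_4], [v_0,v_7], [v_1,v_4], [v_1,v_5], [v_1,v_8], [v_2,v_5], [v_2,v_7], [v_3,v_6], [v_3,v_8], [v_4,v_6], [v_6,v_7], [v_6,v_8]
  2-simplices (2): [v_0,v_1,v_4], [v_3,v_6,v_8]

so the chain groups are C_0 ≅ Z^9, C_1 ≅ Z^14, C_2 ≅ Z^2.

∂_1: C_1 → C_0 is given by ∂[p,q] = [q] − [p]. For instance
  ∂[v_6,v_7] = [v_7] − [v_6].
This gives a 9×14 integer matrix of rank 8; reducing to Smith normal form yields diagonal entries (1,1,1,1,1,1,1,1).

The boundary map ∂_2: C_2 → C_1 maps a triangle to the signed sum of its edges. For instance
  ∂[v_3,v_6,v_8] = [v_6,v_8] − [v_3,v_8] + [v_3,v_6],
  ∂[v_0,v_1,v_4] = [v_1,v_4] − [v_0,v_4] + [v_0,v_1].
The resulting 14×2 matrix has rank 2, and its Smith normal form has invariant factors (1,1).

From H_k ≅ ker(∂_k) / im(∂_{k+1}) we obtain:

  H_0: rank C_0 − rank ∂_1 = 9 − 8 = 1, and the invariant factors of ∂_1 are all 1, so H_0 ≅ Z.
  H_1: rank ker ∂_1 − rank ∂_2 = (14 − 8) − 2 = 4, and the invariant factors of ∂_2 are all 1, so H_1 ≅ Z^4.
  H_2: rank ker ∂_2 − rank ∂_3 = (2 − 2) − 0 = 0, and there is no ∂_3, so H_2 ≅ 0.

As a check, the Euler characteristic is 9 − 14 + 2 = -3, which agrees with 1 − 4 + 0 = -3.

H_0 ≅ Z,  H_1 ≅ Z^4,  H_2 = 0.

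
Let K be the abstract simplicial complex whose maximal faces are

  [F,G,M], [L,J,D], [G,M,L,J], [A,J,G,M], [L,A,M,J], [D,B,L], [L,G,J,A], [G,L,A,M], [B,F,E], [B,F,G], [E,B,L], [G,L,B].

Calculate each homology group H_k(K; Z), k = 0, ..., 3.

H_0 ≅ Z,  H_1 = 0,  H_2 = 0,  H_3 ≅ Z.

K has 9 vertices, 21 edges, 17 triangles, 5 3-simplices.
rank ∂_0 = 0, rank ∂_1 = 8 ⇒ b_0 = 9 − 0 − 8 = 1; all invariant factors of ∂_1 are 1 so no torsion. So H_0 = Z.
rank ∂_1 = 8, rank ∂_2 = 13 ⇒ b_1 = 21 − 8 − 13 = 0; all invariant factors of ∂_2 are 1 so no torsion. So H_1 = 0.
rank ∂_2 = 13, rank ∂_3 = 4 ⇒ b_2 = 17 − 13 − 4 = 0; all invariant factors of ∂_3 are 1 so no torsion. So H_2 = 0.
rank ∂_3 = 4, rank ∂_4 = 0 ⇒ b_3 = 5 − 4 − 0 = 1. So H_3 = Z.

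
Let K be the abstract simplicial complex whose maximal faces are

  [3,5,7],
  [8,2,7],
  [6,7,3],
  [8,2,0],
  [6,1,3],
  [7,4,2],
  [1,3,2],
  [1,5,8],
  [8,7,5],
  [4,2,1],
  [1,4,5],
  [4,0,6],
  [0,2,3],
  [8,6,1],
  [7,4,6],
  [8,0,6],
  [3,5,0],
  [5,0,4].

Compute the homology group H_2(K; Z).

H_2 = Z.

K has 9 vertices, 27 edges, 18 triangles.
rank ∂_2 = 17, rank ∂_3 = 0 ⇒ b_2 = 18 − 17 − 0 = 1. So H_2 = Z.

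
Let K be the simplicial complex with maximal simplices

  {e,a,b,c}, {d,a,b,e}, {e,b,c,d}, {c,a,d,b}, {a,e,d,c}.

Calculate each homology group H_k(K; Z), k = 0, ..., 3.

Order the vertices as a < b < c < d < e. Listing each simplex with vertices in this order, K has dimension 3 with simplices:

  0-simplices (5): a, b, c, d, e
  1-simplices (10): ab, ac, ad, ae, bc, bd, be, cd, ce, de
  2-simplices (10): abc, abd, abe, acd, ace, ade, bcd, bce, bde, cde
  3-simplices (5): abcd, abce, abde, acde, bcde

giving chain groups C_0 ≅ Z^5, C_1 ≅ Z^10, C_2 ≅ Z^10, C_3 ≅ Z^5.

∂_1: C_1 → C_0 is given by ∂[p,q] = [q] − [p].
As a 5×10 matrix over Z this has rank 4, with invariant factors (1,1,1,1).

Boundary ∂_2: C_2 → C_1 acts by ∂[p,q,r] = [q,r] − [p,r] + [p,q]. For instance
  ∂bcd = cd − bd + bc,
  ∂abc = bc − ac + ab.
As a 10×10 matrix over Z this has rank 6, with invariant factors (1,1,1,1,1,1).

Boundary ∂_3: C_3 → C_2 sends each 3-simplex σ to the alternating sum Σ_i (−1)^i (σ with its i-th vertex removed). For instance
  ∂abce = bce − ace + abe − abc,
  ∂abcd = bcd − acd + abd − abc.
The resulting 10×5 matrix has rank 4, and its Smith normal form has invariant factors (1,1,1,1).

Now H_k = ker ∂_k / im ∂_{k+1}, so:

  H_0: rank C_0 − rank ∂_1 = 5 − 4 = 1, and the invariant factors of ∂_1 are all 1, so H_0 = Z.
  H_1: rank ker ∂_1 − rank ∂_2 = (10 − 4) − 6 = 0, and the invariant factors of ∂_2 are all 1, so H_1 = 0.
  H_2: rank ker ∂_2 − rank ∂_3 = (10 − 6) − 4 = 0, and the invariant factors of ∂_3 are all 1, so H_2 = 0.
  H_3: rank ker ∂_3 − rank ∂_4 = (5 − 4) − 0 = 1, and there is no ∂_4, so H_3 = Z.

As a check, the Euler characteristic is 5 − 10 + 10 − 5 = 0, which agrees with 1 − 0 + 0 − 1 = 0.

H_0 = Z,  H_1 = 0,  H_2 = 0,  H_3 = Z.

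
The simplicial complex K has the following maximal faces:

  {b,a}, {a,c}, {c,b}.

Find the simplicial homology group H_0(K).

H_0 ≅ Z.

Take the total order a < b < c on the vertex set. Then K (dimension 1) consists of the simplices:

  0-simplices (3): a, b, c
  1-simplices (3): ab, ac, bc

so the chain groups are C_0 ≅ Z^3, C_1 ≅ Z^3.

∂_1: C_1 → C_0 sends each edge [p,q] (with p < q) to q − p. For instance
  ∂ac = c − a.
This gives a 3×3 integer matrix of rank 2; reducing to Smith normal form yields diagonal entries (1,1).

Reading off H_k = ker ∂_k / im ∂_{k+1}:

  H_0: rank C_0 − rank ∂_1 = 3 − 2 = 1, and the invariant factors of ∂_1 are all 1, so H_0 ≅ Z.

(K is a triangulation of the circle S^1.)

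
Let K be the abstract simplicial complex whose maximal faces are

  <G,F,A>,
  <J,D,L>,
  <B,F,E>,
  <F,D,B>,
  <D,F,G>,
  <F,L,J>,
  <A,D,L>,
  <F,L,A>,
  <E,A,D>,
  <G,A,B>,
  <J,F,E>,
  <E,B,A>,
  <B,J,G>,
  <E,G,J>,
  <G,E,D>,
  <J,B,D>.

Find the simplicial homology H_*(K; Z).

H_0 = Z,  H_1 = Z^2,  H_2 = Z.

Order the vertices as A < B < D < E < F < G < J < L. Listing each simplex with vertices in this order, K has dimension 2 with simplices:

  0-simplices (8): A, B, D, E, F, G, J, L
  1-simplices (24): AB, AD, AE, AF, AG, AL, BD, BE, BF, BG, BJ, DE, DF, DG, DJ, DL, EF, EG, EJ, FG, FJ, FL, GJ, JL
  2-simplices (16): ABE, ABG, ADE, ADL, AFG, AFL, BDF, BDJ, BEF, BGJ, DEG, DFG, DJL, EFJ, EGJ, FJL

Hence C_0 ≅ Z^8, C_1 ≅ Z^24, C_2 ≅ Z^16.

Boundary ∂_1: C_1 → C_0 sends each edge [p,q] (with p < q) to q − p.
As a 8×24 matrix over Z this has rank 7, with invariant factors (1,1,1,1,1,1,1).

Boundary ∂_2: C_2 → C_1 acts by ∂[p,q,r] = [q,r] − [p,r] + [p,q]. For instance
  ∂BEF = EF − BF + BE,
  ∂BDF = DF − BF + BD.
As a 24×16 matrix over Z this has rank 15, with invariant factors (1,1,1,1,1,1,1,1,1,1,1,1,1,1,1).

Now H_k = ker ∂_k / im ∂_{k+1}, so:

  H_0: rank C_0 − rank ∂_1 = 8 − 7 = 1, and the invariant factors of ∂_1 are all 1, so H_0 = Z.
  H_1: rank ker ∂_1 − rank ∂_2 = (24 − 7) − 15 = 2, and the invariant factors of ∂_2 are all 1, so H_1 = Z^2.
  H_2: rank ker ∂_2 − rank ∂_3 = (16 − 15) − 0 = 1, and there is no ∂_3, so H_2 = Z.

(K is a triangulation of the torus T^2.)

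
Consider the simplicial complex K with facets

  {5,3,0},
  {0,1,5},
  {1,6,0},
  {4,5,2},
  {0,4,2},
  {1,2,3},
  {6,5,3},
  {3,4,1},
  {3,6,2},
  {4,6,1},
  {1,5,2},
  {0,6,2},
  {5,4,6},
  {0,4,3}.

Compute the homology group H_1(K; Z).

H_1 = Z^2.

Take the total order 0 < 1 < 2 < 3 < 4 < 5 < 6 on the vertex set. Then K (dimension 2) consists of the simplices:

  0-simplices (7): [0], [1], [2], [3], [4], [5], [6]
  1-simplices (21): [0,1], [0,2], [0,3], [0,4], [0,5], [0,6], [1,2], [1,3], [1,4], [1,5], [1,6], [2,3], [2,4], [2,5], [2,6], [3,4], [3,5], [3,6], [4,5], [4,6], [5,6]
  2-simplices (14): [0,1,5], [0,1,6], [0,2,4], [0,2,6], [0,3,4], [0,3,5], [1,2,3], [1,2,5], [1,3,4], [1,4,6], [2,3,6], [2,4,5], [3,5,6], [4,5,6]

so the chain groups are C_0 ≅ Z^7, C_1 ≅ Z^21, C_2 ≅ Z^14.

The boundary map ∂_1: C_1 → C_0 is given by ∂[p,q] = [q] − [p]. For instance
  ∂[2,6] = [6] − [2].
As a 7×21 matrix over Z this has rank 6, with invariant factors (1,1,1,1,1,1).

∂_2: C_2 → C_1 acts by ∂[p,q,r] = [q,r] − [p,r] + [p,q]. For instance
  ∂[2,4,5] = [4,5] − [2,5] + [2,4],
  ∂[1,4,6] = [4,6] − [1,6] + [1,4].
As a 21×14 matrix over Z this has rank 13, with invariant factors (1,1,1,1,1,1,1,1,1,1,1,1,1).

Reading off H_k = ker ∂_k / im ∂_{k+1}:

  H_1: rank ker ∂_1 − rank ∂_2 = (21 − 6) − 13 = 2, and the invariant factors of ∂_2 are all 1, so H_1 ≅ Z^2.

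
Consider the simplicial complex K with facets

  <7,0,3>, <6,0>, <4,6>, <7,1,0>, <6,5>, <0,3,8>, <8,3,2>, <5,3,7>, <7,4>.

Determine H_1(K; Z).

Take the total order 0 < 1 < 2 < 3 < 4 < 5 < 6 < 7 < 8 on the vertex set. Then K (dimension 2) consists of the simplices:

  0-simplices (9): [0], [1], [2], [3], [4], [5], [6], [7], [8]
  1-simplices (15): [0,1], [0,3], [0,6], [0,7], [0,8], [1,7], [2,3], [2,8], [3,5], [3,7], [3,8], [4,6], [4,7], [5,6], [5,7]
  2-simplices (5): [0,1,7], [0,3,7], [0,3,8], [2,3,8], [3,5,7]

Hence C_0 ≅ Z^9, C_1 ≅ Z^15, C_2 ≅ Z^5.

The boundary map ∂_1: C_1 → C_0 is given by ∂[p,q] = [q] − [p]. For instance
  ∂[0,1] = [1] − [0].
The 9×15 boundary matrix has rank 8 and Smith normal form diag(1,1,1,1,1,1,1,1).

Boundary ∂_2: C_2 → C_1 maps a triangle to the signed sum of its edges. For instance
  ∂[2,3,8] = [3,8] − [2,8] + [2,3],
  ∂[0,3,8] = [3,8] − [0,8] + [0,3].
As a 15×5 matrix over Z this has rank 5, with invariant factors (1,1,1,1,1).

Now H_k = ker ∂_k / im ∂_{k+1}, so:

  H_1: rank ker ∂_1 − rank ∂_2 = (15 − 8) − 5 = 2, and the invariant factors of ∂_2 are all 1, so H_1 ≅ Z^2.

H_1 = Z^2.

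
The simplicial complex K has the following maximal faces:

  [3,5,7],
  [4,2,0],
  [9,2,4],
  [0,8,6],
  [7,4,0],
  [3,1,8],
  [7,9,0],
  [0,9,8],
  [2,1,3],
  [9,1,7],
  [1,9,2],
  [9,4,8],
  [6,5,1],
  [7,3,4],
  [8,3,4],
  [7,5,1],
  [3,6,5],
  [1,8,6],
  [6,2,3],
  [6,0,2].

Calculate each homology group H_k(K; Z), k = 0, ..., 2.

H_0 ≅ Z,  H_1 ≅ Z ⊕ Z/2,  H_2 = 0.

Fix the vertex order 0 < 1 < 2 < 3 < 4 < 5 < 6 < 7 < 8 < 9 and write every simplex with vertices in increasing order. Then dim K = 2 and the simplices of K are:

  0-simplices (10): [0], [1], [2], [3], [4], [5], [6], [7], [8], [9]
  1-simplices (30): (30 of them)
  2-simplices (20): (20 of them)

giving chain groups C_0 ≅ Z^10, C_1 ≅ Z^30, C_2 ≅ Z^20.

The boundary map ∂_1: C_1 → C_0 maps an edge to its endpoints' difference, ∂[p,q] = q − p.
This gives a 10×30 integer matrix of rank 9; reducing to Smith normal form yields diagonal entries (1,1,1,1,1,1,1,1,1).

Boundary ∂_2: C_2 → C_1 maps a triangle to the signed sum of its edges. For instance
  ∂[0,2,6] = [2,6] − [0,6] + [0,2],
  ∂[1,5,7] = [5,7] − [1,7] + [1,5].
The resulting 30×20 matrix has rank 20, and its Smith normal form has invariant factors (1,1,1,1,1,1,1,1,1,1,1,1,1,1,1,1,1,1,1,2).

From H_k ≅ ker(∂_k) / im(∂_{k+1}) we obtain:

  H_0: rank C_0 − rank ∂_1 = 10 − 9 = 1, and the invariant factors of ∂_1 are all 1, so H_0 ≅ Z.
  H_1: rank ker ∂_1 − rank ∂_2 = (30 − 9) − 20 = 1, and ∂_2 has invariant factor 2 > 1, so H_1 ≅ Z ⊕ Z/2.
  H_2: rank ker ∂_2 − rank ∂_3 = (20 − 20) − 0 = 0, and there is no ∂_3, so H_2 ≅ 0.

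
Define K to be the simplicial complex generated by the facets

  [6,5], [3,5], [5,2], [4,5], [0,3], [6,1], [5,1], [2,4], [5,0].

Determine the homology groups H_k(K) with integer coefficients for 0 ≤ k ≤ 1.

Take the total order 0 < 1 < 2 < 3 < 4 < 5 < 6 on the vertex set. Then K (dimension 1) consists of the simplices:

  0-simplices (7): [0], [1], [2], [3], [4], [5], [6]
  1-simplices (9): [0,3], [0,5], [1,5], [1,6], [2,4], [2,5], [3,5], [4,5], [5,6]

giving chain groups C_0 ≅ Z^7, C_1 ≅ Z^9.

Boundary ∂_1: C_1 → C_0 maps an edge to its endpoints' difference, ∂[p,q] = q − p.
As a 7×9 matrix over Z this has rank 6, with invariant factors (1,1,1,1,1,1).

Reading off H_k = ker ∂_k / im ∂_{k+1}:

  H_0: rank C_0 − rank ∂_1 = 7 − 6 = 1, and the invariant factors of ∂_1 are all 1, so H_0 ≅ Z.
  H_1: rank ker ∂_1 − rank ∂_2 = (9 − 6) − 0 = 3, and there is no ∂_2, so H_1 ≅ Z^3.

(K is a triangulation of a wedge of 3 circles.)

H_0 = Z,  H_1 = Z^3.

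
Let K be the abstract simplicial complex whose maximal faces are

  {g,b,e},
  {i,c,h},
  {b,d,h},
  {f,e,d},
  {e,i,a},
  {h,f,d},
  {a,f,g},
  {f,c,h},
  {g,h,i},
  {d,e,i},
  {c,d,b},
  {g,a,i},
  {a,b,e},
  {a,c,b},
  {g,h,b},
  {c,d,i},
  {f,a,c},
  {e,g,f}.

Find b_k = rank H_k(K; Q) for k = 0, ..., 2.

b_0 = 1, b_1 = 1, b_2 = 0.

Order the vertices as a < b < c < d < e < f < g < h < i. Listing each simplex with vertices in this order, K has dimension 2 with simplices:

  0-simplices (9): a, b, c, d, e, f, g, h, i
  1-simplices (27): ab, ac, ae, af, ag, ai, bc, bd, be, bg, bh, cd, cf, ch, ci, de, df, dh, di, ef, eg, ei, fg, fh, gh, gi, hi
  2-simplices (18): abc, abe, acf, aei, afg, agi, bcd, bdh, beg, bgh, cdi, cfh, chi, def, dei, dfh, efg, ghi

Hence C_0 ≅ Z^9, C_1 ≅ Z^27, C_2 ≅ Z^18.

Boundary ∂_1: C_1 → C_0 is given by ∂[p,q] = [q] − [p]. For instance
  ∂ci = i − c.
As a 9×27 matrix over Z this has rank 8, with invariant factors (1,1,1,1,1,1,1,1).

∂_2: C_2 → C_1 acts by ∂[p,q,r] = [q,r] − [p,r] + [p,q]. For instance
  ∂afg = fg − ag + af,
  ∂beg = eg − bg + be.
As a 27×18 matrix over Z this has rank 18, with invariant factors (1,1,1,1,1,1,1,1,1,1,1,1,1,1,1,1,1,2).

Reading off H_k = ker ∂_k / im ∂_{k+1}:

  H_0: rank C_0 − rank ∂_1 = 9 − 8 = 1, and the invariant factors of ∂_1 are all 1, so H_0 ≅ Z.
  H_1: rank ker ∂_1 − rank ∂_2 = (27 − 8) − 18 = 1, and ∂_2 has invariant factor 2 > 1, so H_1 ≅ Z ⊕ Z_2.
  H_2: rank ker ∂_2 − rank ∂_3 = (18 − 18) − 0 = 0, and there is no ∂_3, so H_2 ≅ 0.

As a check, the Euler characteristic is 9 − 27 + 18 = 0, which agrees with 1 − 1 + 0 = 0.
(K is a triangulation of the Klein bottle.)

Hence the Betti numbers are b_0 = 1, b_1 = 1, b_2 = 0.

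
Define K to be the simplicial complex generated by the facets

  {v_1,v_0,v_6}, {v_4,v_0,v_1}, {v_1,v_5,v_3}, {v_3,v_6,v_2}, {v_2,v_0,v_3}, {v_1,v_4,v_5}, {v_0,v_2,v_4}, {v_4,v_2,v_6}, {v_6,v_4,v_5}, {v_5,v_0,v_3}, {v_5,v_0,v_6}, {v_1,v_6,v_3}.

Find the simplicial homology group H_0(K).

H_0 ≅ Z.

Order the vertices as v_0 < v_1 < v_2 < v_3 < v_4 < v_5 < v_6. Listing each simplex with vertices in this order, K has dimension 2 with simplices:

  0-simplices (7): [v_0], [v_1], [v_2], [v_3], [v_4], [v_5], [v_6]
  1-simplices (18): (18 of them)
  2-simplices (12): (12 of them)

Hence C_0 ≅ Z^7, C_1 ≅ Z^18, C_2 ≅ Z^12.

The boundary map ∂_1: C_1 → C_0 is given by ∂[p,q] = [q] − [p]. For instance
  ∂[v_0,v_6] = [v_6] − [v_0].
As a 7×18 matrix over Z this has rank 6, with invariant factors (1,1,1,1,1,1).

The boundary map ∂_2: C_2 → C_1 maps a triangle to the signed sum of its edges. For instance
  ∂[v_1,v_3,v_6] = [v_3,v_6] − [v_1,v_6] + [v_1,v_3],
  ∂[v_0,v_2,v_3] = [v_2,v_3] − [v_0,v_3] + [v_0,v_2].
The 18×12 boundary matrix has rank 12 and Smith normal form diag(1,1,1,1,1,1,1,1,1,1,1,2).

Computing H_k = (kernel of ∂_k) / (image of ∂_{k+1}):

  H_0: rank C_0 − rank ∂_1 = 7 − 6 = 1, and the invariant factors of ∂_1 are all 1, so H_0 = Z.

(K is a triangulation of the real projective plane RP^2.)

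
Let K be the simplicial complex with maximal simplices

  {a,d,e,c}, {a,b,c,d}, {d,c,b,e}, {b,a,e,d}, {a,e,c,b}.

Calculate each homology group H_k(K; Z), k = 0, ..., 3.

We work with the vertex ordering a < b < c < d < e. The simplices of K, each written with vertices in increasing order, are:

  0-simplices (5): a, b, c, d, e
  1-simplices (10): ab, ac, ad, ae, bc, bd, be, cd, ce, de
  2-simplices (10): abc, abd, abe, acd, ace, ade, bcd, bce, bde, cde
  3-simplices (5): abcd, abce, abde, acde, bcde

giving chain groups C_0 ≅ Z^5, C_1 ≅ Z^10, C_2 ≅ Z^10, C_3 ≅ Z^5.

Boundary ∂_1: C_1 → C_0 sends each edge [p,q] (with p < q) to q − p. For instance
  ∂ab = b − a.
This gives a 5×10 integer matrix of rank 4; reducing to Smith normal form yields diagonal entries (1,1,1,1).

The boundary map ∂_2: C_2 → C_1 sends each 2-simplex [p,q,r] to [q,r] − [p,r] + [p,q]. For instance
  ∂bde = de − be + bd,
  ∂cde = de − ce + cd.
This gives a 10×10 integer matrix of rank 6; reducing to Smith normal form yields diagonal entries (1,1,1,1,1,1).

The boundary map ∂_3: C_3 → C_2 sends each 3-simplex σ to the alternating sum Σ_i (−1)^i (σ with its i-th vertex removed). For instance
  ∂abce = bce − ace + abe − abc,
  ∂abcd = bcd − acd + abd − abc.
The 10×5 boundary matrix has rank 4 and Smith normal form diag(1,1,1,1).

Reading off H_k = ker ∂_k / im ∂_{k+1}:

  H_0: rank C_0 − rank ∂_1 = 5 − 4 = 1, and the invariant factors of ∂_1 are all 1, so H_0 ≅ Z.
  H_1: rank ker ∂_1 − rank ∂_2 = (10 − 4) − 6 = 0, and the invariant factors of ∂_2 are all 1, so H_1 ≅ 0.
  H_2: rank ker ∂_2 − rank ∂_3 = (10 − 6) − 4 = 0, and the invariant factors of ∂_3 are all 1, so H_2 ≅ 0.
  H_3: rank ker ∂_3 − rank ∂_4 = (5 − 4) − 0 = 1, and there is no ∂_4, so H_3 ≅ Z.

(K is a triangulation of the 3-sphere S^3.)

H_0 = Z,  H_1 = 0,  H_2 = 0,  H_3 = Z.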